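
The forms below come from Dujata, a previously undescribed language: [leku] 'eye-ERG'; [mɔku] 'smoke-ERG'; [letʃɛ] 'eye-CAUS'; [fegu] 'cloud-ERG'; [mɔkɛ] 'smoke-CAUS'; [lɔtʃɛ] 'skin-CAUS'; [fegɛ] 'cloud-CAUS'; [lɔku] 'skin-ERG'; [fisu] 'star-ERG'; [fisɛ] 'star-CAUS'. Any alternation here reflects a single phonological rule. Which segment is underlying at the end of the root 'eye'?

The stem for 'eye' ends in [k] in [leku] but [tʃ] in [letʃɛ].
The stem 'smoke' ([mɔku], [mɔkɛ]) shows [k] unchanged in both environments, so [k] cannot be basic with [tʃ] derived before the CAUS suffix.
The underlying segment must be /tʃ/; palato-alveolar /tʃ/ becomes [k] when no front vowel follows, yielding [k] there.

/tʃ/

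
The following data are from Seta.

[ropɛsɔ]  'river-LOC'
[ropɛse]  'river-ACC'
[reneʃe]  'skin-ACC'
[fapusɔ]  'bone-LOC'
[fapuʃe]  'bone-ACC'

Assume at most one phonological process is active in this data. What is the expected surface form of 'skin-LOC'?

The stem for 'bone' ends in [s] in [fapusɔ] but [ʃ] in [fapuʃe].
But 'river' keeps [s] in both environments ([ropɛsɔ], [ropɛse]), so there is no rule changing /s/ to [ʃ] before the ACC suffix.
The alternation reflects depalatalization: palato-alveolar /ʃ/ becomes [s] when no front vowel follows. /ʃ/ is underlying.
From [reneʃe] the stem 'skin' is /reneʃ/; when no front vowel follows this yields [renesɔ].

[renesɔ]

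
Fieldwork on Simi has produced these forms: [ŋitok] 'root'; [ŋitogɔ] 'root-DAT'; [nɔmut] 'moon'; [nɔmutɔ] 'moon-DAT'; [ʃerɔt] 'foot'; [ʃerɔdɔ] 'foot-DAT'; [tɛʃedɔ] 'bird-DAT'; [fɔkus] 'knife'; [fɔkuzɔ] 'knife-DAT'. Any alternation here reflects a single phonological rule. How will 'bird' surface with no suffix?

[tɛʃet]

In [ʃerɔt] and [ʃerɔdɔ] the final segment of 'foot' alternates: [t] ~ [d].
Compare 'moon', with invariant [t] in [nɔmut] and [nɔmutɔ]: an analysis with underlying /t/ and a rule producing [d] before the DAT suffix would wrongly predict alternation here too.
Therefore /d/ is basic and [t] is derived by word-final obstruent devoicing (voiced obstruents become voiceless word-finally).
The one attested form of 'bird', [tɛʃedɔ], shows underlying /tɛʃed/. Applying the same rule word-finally gives [tɛʃet].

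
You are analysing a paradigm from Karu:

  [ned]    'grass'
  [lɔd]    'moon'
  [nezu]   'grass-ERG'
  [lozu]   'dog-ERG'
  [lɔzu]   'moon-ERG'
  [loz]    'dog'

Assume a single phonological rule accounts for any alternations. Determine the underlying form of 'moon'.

'moon' shows [d] ~ [z] at the end of the stem ([lɔd] vs [lɔzu]).
The stem 'dog' ([loz], [lozu]) shows [z] unchanged in both environments, so [z] cannot be basic with [d] derived in isolation.
The alternation reflects intervocalic spirantization: voiced stops become fricatives between vowels. /d/ is underlying.

/lɔd/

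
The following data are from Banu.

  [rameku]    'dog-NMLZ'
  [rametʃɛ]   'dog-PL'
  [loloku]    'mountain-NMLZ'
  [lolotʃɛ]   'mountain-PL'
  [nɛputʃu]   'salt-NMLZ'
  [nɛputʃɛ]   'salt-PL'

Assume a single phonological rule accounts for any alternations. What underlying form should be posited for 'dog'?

The root 'dog' surfaces as [rameku] and [rametʃɛ], with a stem-final [k] ~ [tʃ] alternation.
Compare 'salt', with invariant [tʃ] in [nɛputʃu] and [nɛputʃɛ]: an analysis with underlying /tʃ/ and a rule producing [k] before the NMLZ suffix would wrongly predict alternation here too.
Therefore /k/ is basic and [tʃ] is derived by palatalization before a front vowel (/k/ becomes palato-alveolar [tʃ] before a front vowel).

/ramek/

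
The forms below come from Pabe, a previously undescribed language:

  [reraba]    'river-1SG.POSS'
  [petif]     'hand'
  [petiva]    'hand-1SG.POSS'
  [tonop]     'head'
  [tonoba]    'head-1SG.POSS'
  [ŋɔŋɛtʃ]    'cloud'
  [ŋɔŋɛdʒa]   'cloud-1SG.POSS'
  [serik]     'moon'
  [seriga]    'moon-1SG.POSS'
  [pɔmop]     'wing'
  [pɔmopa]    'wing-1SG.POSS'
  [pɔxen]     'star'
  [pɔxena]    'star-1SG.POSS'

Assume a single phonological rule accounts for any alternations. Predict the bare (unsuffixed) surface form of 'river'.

[rerap]

The stem for 'head' ends in [p] in [tonop] but [b] in [tonoba].
The stem 'wing' ([pɔmop], [pɔmopa]) shows [p] unchanged in both environments, so [p] cannot be basic with [b] derived before the 1SG.POSS suffix.
So /b/ is underlying, and a rule of word-final obstruent devoicing — voiced obstruents become voiceless word-finally — gives [p].
From [reraba] the stem 'river' is /rerab/; word-finally this yields [rerap].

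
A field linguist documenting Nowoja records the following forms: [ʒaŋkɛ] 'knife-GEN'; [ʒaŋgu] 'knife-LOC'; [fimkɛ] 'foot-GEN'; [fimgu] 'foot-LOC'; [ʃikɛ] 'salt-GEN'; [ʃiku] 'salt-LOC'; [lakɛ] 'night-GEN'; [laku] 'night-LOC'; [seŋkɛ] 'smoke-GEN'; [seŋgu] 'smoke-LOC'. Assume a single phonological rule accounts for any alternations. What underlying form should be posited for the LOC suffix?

/-gu/

The LOC morpheme has two allomorphs, [-gu] and [-ku].
By contrast the GEN suffix keeps its initial [k] throughout — that segment must be underlying.
So the underlying form is /-gu/, and voiced stops become voiceless after a vowel.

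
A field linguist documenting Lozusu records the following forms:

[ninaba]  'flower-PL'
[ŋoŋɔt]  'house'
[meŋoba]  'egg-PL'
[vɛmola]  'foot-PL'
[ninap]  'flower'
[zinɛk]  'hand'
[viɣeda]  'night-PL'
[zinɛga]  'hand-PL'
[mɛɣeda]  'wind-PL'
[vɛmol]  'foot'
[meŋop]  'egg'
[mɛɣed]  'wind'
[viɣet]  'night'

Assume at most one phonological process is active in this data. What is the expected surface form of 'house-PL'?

The root 'night' surfaces as [viɣet] and [viɣeda], with a stem-final [t] ~ [d] alternation.
If /d/ were underlying and a rule turned it into [t] in isolation, 'wind' would also alternate; but it has [d] in both [mɛɣed] and [mɛɣeda].
Therefore /t/ is basic and [d] is derived by intervocalic voicing (voiceless stops become voiced between vowels).
The one attested form of 'house', [ŋoŋɔt], shows underlying /ŋoŋɔt/. Applying the same rule between vowels gives [ŋoŋɔda].

[ŋoŋɔda]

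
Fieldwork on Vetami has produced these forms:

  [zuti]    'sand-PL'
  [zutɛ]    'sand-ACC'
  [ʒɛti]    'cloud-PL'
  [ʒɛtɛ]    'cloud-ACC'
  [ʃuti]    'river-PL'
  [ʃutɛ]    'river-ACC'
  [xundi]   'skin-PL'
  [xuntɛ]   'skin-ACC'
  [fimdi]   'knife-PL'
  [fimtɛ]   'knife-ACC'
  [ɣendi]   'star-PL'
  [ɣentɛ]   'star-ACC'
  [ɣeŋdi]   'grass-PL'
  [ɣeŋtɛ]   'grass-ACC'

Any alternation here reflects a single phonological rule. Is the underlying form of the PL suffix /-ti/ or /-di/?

The PL suffix surfaces as [-di] and [-ti], depending on the final segment of the stem.
The ACC suffix, which begins with [t], is invariant after every stem; so [t] is not altered by any rule here.
The PL suffix is therefore /-di/ underlyingly, with post-vocalic devoicing: voiced stops become voiceless after a vowel.

/-di/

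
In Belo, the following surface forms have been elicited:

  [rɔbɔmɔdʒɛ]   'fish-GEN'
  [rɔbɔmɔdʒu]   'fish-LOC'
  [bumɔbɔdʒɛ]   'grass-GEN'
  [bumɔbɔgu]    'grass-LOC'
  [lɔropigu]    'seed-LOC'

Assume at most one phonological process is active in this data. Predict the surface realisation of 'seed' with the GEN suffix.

The stem for 'grass' ends in [dʒ] in [bumɔbɔdʒɛ] but [g] in [bumɔbɔgu].
The stem 'fish' ([rɔbɔmɔdʒɛ], [rɔbɔmɔdʒu]) shows [dʒ] unchanged in both environments, so [dʒ] cannot be basic with [g] derived before the LOC suffix.
Therefore /g/ is basic and [dʒ] is derived by palatalization before a front vowel (/g/ becomes palato-alveolar [dʒ] before a front vowel).
The one attested form of 'seed', [lɔropigu], shows underlying /lɔropig/. Applying the same rule before a front vowel gives [lɔropidʒɛ].

[lɔropidʒɛ]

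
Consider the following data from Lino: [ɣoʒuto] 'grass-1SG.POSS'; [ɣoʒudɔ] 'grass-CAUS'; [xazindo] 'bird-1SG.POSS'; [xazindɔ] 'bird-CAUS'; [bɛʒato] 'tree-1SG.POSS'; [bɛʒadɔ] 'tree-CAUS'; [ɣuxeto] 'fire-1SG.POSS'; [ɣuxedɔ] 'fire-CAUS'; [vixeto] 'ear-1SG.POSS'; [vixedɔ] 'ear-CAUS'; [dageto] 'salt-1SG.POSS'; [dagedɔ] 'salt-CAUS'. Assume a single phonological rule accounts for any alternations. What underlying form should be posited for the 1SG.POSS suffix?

/-to/

The 1SG.POSS suffix surfaces as [-do] and [-to], depending on the final segment of the stem.
The CAUS suffix, which begins with [d], is invariant after every stem; so [d] is not altered by any rule here.
The 1SG.POSS suffix is therefore /-to/ underlyingly, with post-nasal voicing: voiceless stops become voiced after a nasal.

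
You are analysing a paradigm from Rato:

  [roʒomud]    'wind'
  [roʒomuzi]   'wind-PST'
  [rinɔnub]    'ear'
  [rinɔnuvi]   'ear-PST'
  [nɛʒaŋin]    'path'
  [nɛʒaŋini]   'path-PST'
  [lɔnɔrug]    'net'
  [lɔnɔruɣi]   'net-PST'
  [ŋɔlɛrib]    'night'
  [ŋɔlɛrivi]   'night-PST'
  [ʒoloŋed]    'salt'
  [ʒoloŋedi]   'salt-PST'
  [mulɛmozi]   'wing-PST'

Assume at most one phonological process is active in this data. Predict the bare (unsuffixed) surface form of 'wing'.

The root 'wind' surfaces as [roʒomud] and [roʒomuzi], with a stem-final [d] ~ [z] alternation.
Compare 'salt', with invariant [d] in [ʒoloŋed] and [ʒoloŋedi]: an analysis with underlying /d/ and a rule producing [z] before the PST suffix would wrongly predict alternation here too.
Therefore /z/ is basic and [d] is derived by word-final hardening (voiced fricatives become stops word-finally).
The one attested form of 'wing', [mulɛmozi], shows underlying /mulɛmoz/. Applying the same rule word-finally gives [mulɛmod].

[mulɛmod]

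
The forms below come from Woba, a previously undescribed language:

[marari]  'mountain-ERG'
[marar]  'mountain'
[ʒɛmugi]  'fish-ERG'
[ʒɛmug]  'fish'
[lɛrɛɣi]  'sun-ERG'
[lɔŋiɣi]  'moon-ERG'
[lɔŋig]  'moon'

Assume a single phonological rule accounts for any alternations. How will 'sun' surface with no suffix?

The stem for 'moon' ends in [ɣ] in [lɔŋiɣi] but [g] in [lɔŋig].
But 'fish' keeps [g] in both environments ([ʒɛmugi], [ʒɛmug]), so there is no rule changing /g/ to [ɣ] before the ERG suffix.
The alternation reflects word-final hardening: voiced fricatives become stops word-finally. /ɣ/ is underlying.
The one attested form of 'sun', [lɛrɛɣi], shows underlying /lɛrɛɣ/. Applying the same rule word-finally gives [lɛrɛg].

[lɛrɛg]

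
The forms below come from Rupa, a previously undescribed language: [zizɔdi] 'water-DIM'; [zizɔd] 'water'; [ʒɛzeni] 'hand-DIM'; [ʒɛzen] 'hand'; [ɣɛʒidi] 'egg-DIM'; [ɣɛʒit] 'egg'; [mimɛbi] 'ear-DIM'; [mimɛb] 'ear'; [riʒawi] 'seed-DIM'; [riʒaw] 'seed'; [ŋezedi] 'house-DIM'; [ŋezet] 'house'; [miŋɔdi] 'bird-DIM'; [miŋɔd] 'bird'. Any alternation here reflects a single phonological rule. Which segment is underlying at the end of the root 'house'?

/t/

'house' shows [d] ~ [t] at the end of the stem ([ŋezedi] vs [ŋezet]).
Compare 'water', with invariant [d] in [zizɔdi] and [zizɔd]: an analysis with underlying /d/ and a rule producing [t] in isolation would wrongly predict alternation here too.
Therefore /t/ is basic and [d] is derived by intervocalic voicing (voiceless stops become voiced between vowels).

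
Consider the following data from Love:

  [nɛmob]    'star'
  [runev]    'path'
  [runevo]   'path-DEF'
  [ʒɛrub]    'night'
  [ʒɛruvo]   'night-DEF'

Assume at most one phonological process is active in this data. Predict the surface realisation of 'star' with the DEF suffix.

'night' shows [b] ~ [v] at the end of the stem ([ʒɛrub] vs [ʒɛruvo]).
The stem 'path' ([runev], [runevo]) shows [v] unchanged in both environments, so [v] cannot be basic with [b] derived in isolation.
The alternation reflects intervocalic spirantization: voiced stops become fricatives between vowels. /b/ is underlying.
From [nɛmob] the stem 'star' is /nɛmob/; between vowels this yields [nɛmovo].

[nɛmovo]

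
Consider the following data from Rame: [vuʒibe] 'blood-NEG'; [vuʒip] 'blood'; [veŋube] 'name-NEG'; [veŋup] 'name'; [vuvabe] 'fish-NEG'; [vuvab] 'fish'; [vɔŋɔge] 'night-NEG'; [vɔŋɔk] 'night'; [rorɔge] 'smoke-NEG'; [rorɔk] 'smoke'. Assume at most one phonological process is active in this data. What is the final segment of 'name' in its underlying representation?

/p/

'name' shows [b] ~ [p] at the end of the stem ([veŋube] vs [veŋup]).
If /b/ were underlying and a rule turned it into [p] in isolation, 'fish' would also alternate; but it has [b] in both [vuvabe] and [vuvab].
So /p/ is underlying, and a rule of intervocalic voicing — voiceless stops become voiced between vowels — gives [b].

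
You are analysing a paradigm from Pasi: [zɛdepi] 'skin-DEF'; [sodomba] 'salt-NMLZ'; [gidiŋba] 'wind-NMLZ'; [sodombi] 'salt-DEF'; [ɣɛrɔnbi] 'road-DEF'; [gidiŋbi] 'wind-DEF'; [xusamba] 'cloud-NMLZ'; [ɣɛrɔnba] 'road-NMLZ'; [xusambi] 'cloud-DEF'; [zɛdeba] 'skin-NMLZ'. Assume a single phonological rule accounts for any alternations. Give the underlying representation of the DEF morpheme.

/-pi/

The DEF suffix surfaces as [-bi] and [-pi], depending on the final segment of the stem.
The NMLZ suffix, which begins with [b], is invariant after every stem; so [b] is not altered by any rule here.
So the underlying form is /-pi/, and voiceless stops become voiced after a nasal.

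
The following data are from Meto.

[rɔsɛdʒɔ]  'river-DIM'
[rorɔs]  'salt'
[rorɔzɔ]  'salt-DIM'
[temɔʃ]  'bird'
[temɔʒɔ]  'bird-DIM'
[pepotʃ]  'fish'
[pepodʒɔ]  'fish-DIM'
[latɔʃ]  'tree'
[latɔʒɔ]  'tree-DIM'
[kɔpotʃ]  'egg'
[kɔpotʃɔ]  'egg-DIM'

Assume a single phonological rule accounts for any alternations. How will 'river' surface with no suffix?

[rɔsɛtʃ]

The stem for 'fish' ends in [tʃ] in [pepotʃ] but [dʒ] in [pepodʒɔ].
But 'egg' keeps [tʃ] in both environments ([kɔpotʃ], [kɔpotʃɔ]), so there is no rule changing /tʃ/ to [dʒ] before the DIM suffix.
So /dʒ/ is underlying, and a rule of word-final obstruent devoicing — voiced obstruents become voiceless word-finally — gives [tʃ].
The one attested form of 'river', [rɔsɛdʒɔ], shows underlying /rɔsɛdʒ/. Applying the same rule word-finally gives [rɔsɛtʃ].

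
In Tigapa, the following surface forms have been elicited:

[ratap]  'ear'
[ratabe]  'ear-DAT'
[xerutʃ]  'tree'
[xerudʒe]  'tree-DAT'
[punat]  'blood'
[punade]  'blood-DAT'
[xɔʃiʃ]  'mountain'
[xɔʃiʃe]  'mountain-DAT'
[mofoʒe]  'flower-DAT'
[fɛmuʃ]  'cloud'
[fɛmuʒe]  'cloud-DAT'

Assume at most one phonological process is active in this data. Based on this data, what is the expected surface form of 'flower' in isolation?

'cloud' shows [ʃ] ~ [ʒ] at the end of the stem ([fɛmuʃ] vs [fɛmuʒe]).
But 'mountain' keeps [ʃ] in both environments ([xɔʃiʃ], [xɔʃiʃe]), so there is no rule changing /ʃ/ to [ʒ] before the DAT suffix.
The alternation reflects word-final obstruent devoicing: voiced obstruents become voiceless word-finally. /ʒ/ is underlying.
From [mofoʒe] the stem 'flower' is /mofoʒ/; word-finally this yields [mofoʃ].

[mofoʃ]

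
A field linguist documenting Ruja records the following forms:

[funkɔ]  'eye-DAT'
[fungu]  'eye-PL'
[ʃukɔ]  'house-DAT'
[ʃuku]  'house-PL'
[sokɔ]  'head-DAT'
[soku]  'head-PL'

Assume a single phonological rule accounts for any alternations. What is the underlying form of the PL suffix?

/-gu/

The PL suffix surfaces as [-gu] and [-ku], depending on the final segment of the stem.
By contrast the DAT suffix keeps its initial [k] throughout — that segment must be underlying.
The PL suffix is therefore /-gu/ underlyingly, with post-vocalic devoicing: voiced stops become voiceless after a vowel.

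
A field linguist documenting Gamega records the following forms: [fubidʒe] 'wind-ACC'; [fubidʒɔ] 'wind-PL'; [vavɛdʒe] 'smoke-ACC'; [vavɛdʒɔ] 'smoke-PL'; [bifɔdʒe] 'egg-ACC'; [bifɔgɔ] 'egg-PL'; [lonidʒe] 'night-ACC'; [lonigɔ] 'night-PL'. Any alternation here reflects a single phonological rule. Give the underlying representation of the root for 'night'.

/lonig/

'night' shows [dʒ] ~ [g] at the end of the stem ([lonidʒe] vs [lonigɔ]).
If /dʒ/ were underlying and a rule turned it into [g] before the PL suffix, 'wind' would also alternate; but it has [dʒ] in both [fubidʒe] and [fubidʒɔ].
The underlying segment must be /g/; /g/ becomes palato-alveolar [dʒ] before a front vowel, yielding [dʒ] there.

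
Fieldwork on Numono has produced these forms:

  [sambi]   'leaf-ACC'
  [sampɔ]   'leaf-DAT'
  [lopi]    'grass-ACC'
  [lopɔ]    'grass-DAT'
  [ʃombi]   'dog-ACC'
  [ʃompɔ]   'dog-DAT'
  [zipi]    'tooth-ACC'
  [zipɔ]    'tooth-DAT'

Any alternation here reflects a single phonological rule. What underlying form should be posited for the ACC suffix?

The ACC suffix surfaces as [-bi] and [-pi], depending on the final segment of the stem.
The DAT suffix, which begins with [p], is invariant after every stem; so [p] is not altered by any rule here.
The ACC suffix is therefore /-bi/ underlyingly, with post-vocalic devoicing: voiced stops become voiceless after a vowel.

/-bi/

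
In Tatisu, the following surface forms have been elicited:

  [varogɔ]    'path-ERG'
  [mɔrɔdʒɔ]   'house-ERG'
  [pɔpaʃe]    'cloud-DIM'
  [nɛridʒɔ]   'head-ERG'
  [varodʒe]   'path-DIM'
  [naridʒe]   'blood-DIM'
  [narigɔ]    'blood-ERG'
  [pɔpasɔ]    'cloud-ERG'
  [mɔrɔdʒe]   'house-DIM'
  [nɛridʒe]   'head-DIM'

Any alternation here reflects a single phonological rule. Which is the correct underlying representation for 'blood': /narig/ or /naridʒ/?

In [naridʒe] and [narigɔ] the final segment of 'blood' alternates: [dʒ] ~ [g].
But 'house' keeps [dʒ] in both environments ([mɔrɔdʒe], [mɔrɔdʒɔ]), so there is no rule changing /dʒ/ to [g] before the ERG suffix.
So /g/ is underlying, and a rule of palatalization before a front vowel — /g/ and /s/ become palato-alveolar [dʒ] and [ʃ] before a front vowel — gives [dʒ].

/narig/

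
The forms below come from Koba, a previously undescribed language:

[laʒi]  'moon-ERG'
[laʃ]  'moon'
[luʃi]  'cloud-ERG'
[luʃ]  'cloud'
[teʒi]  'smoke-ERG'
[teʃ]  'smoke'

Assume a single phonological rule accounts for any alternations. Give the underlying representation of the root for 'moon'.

The root 'moon' surfaces as [laʒi] and [laʃ], with a stem-final [ʒ] ~ [ʃ] alternation.
Compare 'cloud', with invariant [ʃ] in [luʃi] and [luʃ]: an analysis with underlying /ʃ/ and a rule producing [ʒ] before the ERG suffix would wrongly predict alternation here too.
So /ʒ/ is underlying, and a rule of word-final obstruent devoicing — voiced obstruents become voiceless word-finally — gives [ʃ].
The underlying form of 'moon' is therefore /laʒ/.

/laʒ/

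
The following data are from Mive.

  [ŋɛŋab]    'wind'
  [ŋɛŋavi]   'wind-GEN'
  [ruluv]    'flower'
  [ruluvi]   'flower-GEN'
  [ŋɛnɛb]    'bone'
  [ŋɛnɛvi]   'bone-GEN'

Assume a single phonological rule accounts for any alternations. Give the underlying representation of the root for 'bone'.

/ŋɛnɛb/

The stem for 'bone' ends in [b] in [ŋɛnɛb] but [v] in [ŋɛnɛvi].
The stem 'flower' ([ruluv], [ruluvi]) shows [v] unchanged in both environments, so [v] cannot be basic with [b] derived in isolation.
So /b/ is underlying, and a rule of intervocalic spirantization — voiced stops become fricatives between vowels — gives [v].
The underlying form of 'bone' is therefore /ŋɛnɛb/.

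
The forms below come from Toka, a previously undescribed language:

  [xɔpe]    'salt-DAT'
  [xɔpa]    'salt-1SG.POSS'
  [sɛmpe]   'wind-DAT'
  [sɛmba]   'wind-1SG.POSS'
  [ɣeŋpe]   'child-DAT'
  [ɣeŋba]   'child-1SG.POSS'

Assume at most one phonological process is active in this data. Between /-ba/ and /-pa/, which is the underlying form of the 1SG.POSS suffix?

/-ba/

The 1SG.POSS suffix surfaces as [-ba] and [-pa], depending on the final segment of the stem.
The DAT suffix, which begins with [p], is invariant after every stem; so [p] is not altered by any rule here.
So the underlying form is /-ba/, and voiced stops become voiceless after a vowel.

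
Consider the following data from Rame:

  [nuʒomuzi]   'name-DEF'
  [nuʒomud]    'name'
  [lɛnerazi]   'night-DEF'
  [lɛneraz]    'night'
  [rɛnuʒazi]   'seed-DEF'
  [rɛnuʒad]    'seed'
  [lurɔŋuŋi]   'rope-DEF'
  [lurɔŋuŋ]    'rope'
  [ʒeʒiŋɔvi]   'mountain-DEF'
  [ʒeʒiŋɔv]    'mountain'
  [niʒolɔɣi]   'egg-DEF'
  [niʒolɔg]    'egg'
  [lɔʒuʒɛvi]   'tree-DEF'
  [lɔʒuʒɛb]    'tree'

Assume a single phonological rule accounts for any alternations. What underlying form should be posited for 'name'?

/nuʒomud/

The root 'name' surfaces as [nuʒomuzi] and [nuʒomud], with a stem-final [z] ~ [d] alternation.
The stem 'night' ([lɛnerazi], [lɛneraz]) shows [z] unchanged in both environments, so [z] cannot be basic with [d] derived in isolation.
The underlying segment must be /d/; voiced stops become fricatives between vowels, yielding [z] there.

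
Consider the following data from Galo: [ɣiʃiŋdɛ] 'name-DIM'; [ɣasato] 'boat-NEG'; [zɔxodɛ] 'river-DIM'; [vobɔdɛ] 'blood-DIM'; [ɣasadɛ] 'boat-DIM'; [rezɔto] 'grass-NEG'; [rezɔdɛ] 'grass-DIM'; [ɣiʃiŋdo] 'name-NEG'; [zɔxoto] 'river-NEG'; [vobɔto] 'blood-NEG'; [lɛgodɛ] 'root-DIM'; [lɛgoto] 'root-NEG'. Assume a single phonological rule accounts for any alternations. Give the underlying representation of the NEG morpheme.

The NEG suffix surfaces as [-do] and [-to], depending on the final segment of the stem.
By contrast the DIM suffix keeps its initial [d] throughout — that segment must be underlying.
So the underlying form is /-to/, and voiceless stops become voiced after a nasal.

/-to/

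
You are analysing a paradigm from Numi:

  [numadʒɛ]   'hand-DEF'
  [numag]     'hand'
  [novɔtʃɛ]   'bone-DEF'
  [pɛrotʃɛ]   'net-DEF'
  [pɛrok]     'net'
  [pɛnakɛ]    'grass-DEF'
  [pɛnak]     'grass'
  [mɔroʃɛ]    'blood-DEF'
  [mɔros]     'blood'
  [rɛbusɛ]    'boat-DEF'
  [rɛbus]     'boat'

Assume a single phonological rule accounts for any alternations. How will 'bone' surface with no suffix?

[novɔk]

'net' shows [tʃ] ~ [k] at the end of the stem ([pɛrotʃɛ] vs [pɛrok]).
If /k/ were underlying and a rule turned it into [tʃ] before the DEF suffix, 'grass' would also alternate; but it has [k] in both [pɛnakɛ] and [pɛnak].
The underlying segment must be /tʃ/; palato-alveolar /tʃ/, /dʒ/ and /ʃ/ become [k], [g] and [s] when no front vowel follows, yielding [k] there.
The one attested form of 'bone', [novɔtʃɛ], shows underlying /novɔtʃ/. Applying the same rule when no front vowel follows gives [novɔk].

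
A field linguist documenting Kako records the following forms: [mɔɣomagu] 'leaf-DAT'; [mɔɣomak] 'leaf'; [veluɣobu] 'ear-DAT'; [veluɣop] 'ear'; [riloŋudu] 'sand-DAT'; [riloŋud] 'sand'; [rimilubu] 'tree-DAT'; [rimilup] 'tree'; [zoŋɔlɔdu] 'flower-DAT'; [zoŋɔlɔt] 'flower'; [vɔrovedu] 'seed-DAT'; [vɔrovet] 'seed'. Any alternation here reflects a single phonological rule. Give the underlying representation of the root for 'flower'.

'flower' shows [d] ~ [t] at the end of the stem ([zoŋɔlɔdu] vs [zoŋɔlɔt]).
But 'sand' keeps [d] in both environments ([riloŋudu], [riloŋud]), so there is no rule changing /d/ to [t] in isolation.
Therefore /t/ is basic and [d] is derived by intervocalic voicing (voiceless stops become voiced between vowels).
Hence 'flower' is /zoŋɔlɔt/ underlyingly.

/zoŋɔlɔt/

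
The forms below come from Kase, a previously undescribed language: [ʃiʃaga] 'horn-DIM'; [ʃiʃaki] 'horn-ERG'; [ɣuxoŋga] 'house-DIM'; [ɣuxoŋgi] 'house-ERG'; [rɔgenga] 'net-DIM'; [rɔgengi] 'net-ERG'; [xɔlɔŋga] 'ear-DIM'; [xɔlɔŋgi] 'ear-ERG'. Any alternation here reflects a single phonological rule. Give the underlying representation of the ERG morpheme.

/-ki/

The ERG suffix surfaces as [-gi] and [-ki], depending on the final segment of the stem.
By contrast the DIM suffix keeps its initial [g] throughout — that segment must be underlying.
So the underlying form is /-ki/, and voiceless stops become voiced after a nasal.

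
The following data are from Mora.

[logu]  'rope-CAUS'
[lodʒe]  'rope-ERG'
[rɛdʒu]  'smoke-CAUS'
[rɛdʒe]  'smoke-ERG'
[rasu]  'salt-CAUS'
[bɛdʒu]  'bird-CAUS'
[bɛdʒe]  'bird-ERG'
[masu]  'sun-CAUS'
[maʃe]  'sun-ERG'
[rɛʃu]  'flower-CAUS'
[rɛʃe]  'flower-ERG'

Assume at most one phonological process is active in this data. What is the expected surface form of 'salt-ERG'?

'sun' shows [s] ~ [ʃ] at the end of the stem ([masu] vs [maʃe]).
Compare 'flower', with invariant [ʃ] in [rɛʃu] and [rɛʃe]: an analysis with underlying /ʃ/ and a rule producing [s] before the CAUS suffix would wrongly predict alternation here too.
The alternation reflects palatalization before a front vowel: /g/ and /s/ become palato-alveolar [dʒ] and [ʃ] before a front vowel. /s/ is underlying.
The one attested form of 'salt', [rasu], shows underlying /ras/. Applying the same rule before a front vowel gives [raʃe].

[raʃe]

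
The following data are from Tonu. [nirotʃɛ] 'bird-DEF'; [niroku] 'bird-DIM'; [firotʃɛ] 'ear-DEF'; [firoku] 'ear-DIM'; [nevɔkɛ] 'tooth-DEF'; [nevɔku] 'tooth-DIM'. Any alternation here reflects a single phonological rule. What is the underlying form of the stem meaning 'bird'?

'bird' shows [tʃ] ~ [k] at the end of the stem ([nirotʃɛ] vs [niroku]).
The stem 'tooth' ([nevɔkɛ], [nevɔku]) shows [k] unchanged in both environments, so [k] cannot be basic with [tʃ] derived before the DEF suffix.
The alternation reflects depalatalization: palato-alveolar /tʃ/ becomes [k] when no front vowel follows. /tʃ/ is underlying.

/nirotʃ/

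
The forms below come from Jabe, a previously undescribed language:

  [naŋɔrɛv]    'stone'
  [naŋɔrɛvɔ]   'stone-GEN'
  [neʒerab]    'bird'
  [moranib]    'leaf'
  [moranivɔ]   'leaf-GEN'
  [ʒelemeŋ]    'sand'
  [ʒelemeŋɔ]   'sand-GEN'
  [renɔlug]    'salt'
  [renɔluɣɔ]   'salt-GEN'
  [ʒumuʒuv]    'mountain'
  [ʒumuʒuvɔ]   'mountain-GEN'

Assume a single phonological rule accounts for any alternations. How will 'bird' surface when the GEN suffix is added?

[neʒeravɔ]

'leaf' shows [b] ~ [v] at the end of the stem ([moranib] vs [moranivɔ]).
But 'mountain' keeps [v] in both environments ([ʒumuʒuv], [ʒumuʒuvɔ]), so there is no rule changing /v/ to [b] in isolation.
So /b/ is underlying, and a rule of intervocalic spirantization — voiced stops become fricatives between vowels — gives [v].
From [neʒerab] the stem 'bird' is /neʒerab/; between vowels this yields [neʒeravɔ].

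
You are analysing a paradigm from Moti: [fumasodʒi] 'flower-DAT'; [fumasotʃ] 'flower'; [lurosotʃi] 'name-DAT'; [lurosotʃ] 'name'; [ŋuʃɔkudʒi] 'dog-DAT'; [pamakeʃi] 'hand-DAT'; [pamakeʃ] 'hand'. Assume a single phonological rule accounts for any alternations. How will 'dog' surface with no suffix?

[ŋuʃɔkutʃ]

In [fumasodʒi] and [fumasotʃ] the final segment of 'flower' alternates: [dʒ] ~ [tʃ].
If /tʃ/ were underlying and a rule turned it into [dʒ] before the DAT suffix, 'name' would also alternate; but it has [tʃ] in both [lurosotʃi] and [lurosotʃ].
So /dʒ/ is underlying, and a rule of word-final obstruent devoicing — voiced obstruents become voiceless word-finally — gives [tʃ].
From [ŋuʃɔkudʒi] the stem 'dog' is /ŋuʃɔkudʒ/; word-finally this yields [ŋuʃɔkutʃ].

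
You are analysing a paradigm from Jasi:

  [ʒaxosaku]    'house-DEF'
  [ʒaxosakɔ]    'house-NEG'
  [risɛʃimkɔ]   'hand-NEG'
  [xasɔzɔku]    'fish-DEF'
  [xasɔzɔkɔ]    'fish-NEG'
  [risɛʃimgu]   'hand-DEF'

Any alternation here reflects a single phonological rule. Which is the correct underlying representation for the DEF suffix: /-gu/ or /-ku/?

/-gu/

The DEF morpheme has two allomorphs, [-gu] and [-ku].
By contrast the NEG suffix keeps its initial [k] throughout — that segment must be underlying.
The DEF suffix is therefore /-gu/ underlyingly, with post-vocalic devoicing: voiced stops become voiceless after a vowel.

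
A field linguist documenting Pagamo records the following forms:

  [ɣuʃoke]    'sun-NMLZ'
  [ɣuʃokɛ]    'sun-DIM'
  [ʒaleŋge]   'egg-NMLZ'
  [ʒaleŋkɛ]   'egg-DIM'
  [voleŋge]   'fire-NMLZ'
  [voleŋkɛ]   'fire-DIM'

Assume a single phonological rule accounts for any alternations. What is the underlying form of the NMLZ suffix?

The NMLZ morpheme has two allomorphs, [-ge] and [-ke].
The DIM suffix, which begins with [k], is invariant after every stem; so [k] is not altered by any rule here.
So the underlying form is /-ge/, and voiced stops become voiceless after a vowel.

/-ge/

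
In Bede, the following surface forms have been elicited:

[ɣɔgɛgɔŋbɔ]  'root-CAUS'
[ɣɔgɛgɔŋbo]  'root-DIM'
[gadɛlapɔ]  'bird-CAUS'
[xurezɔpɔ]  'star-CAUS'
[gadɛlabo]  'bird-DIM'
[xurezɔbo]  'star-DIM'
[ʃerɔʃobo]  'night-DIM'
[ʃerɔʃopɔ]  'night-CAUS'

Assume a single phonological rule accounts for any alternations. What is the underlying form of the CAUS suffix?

The CAUS morpheme has two allomorphs, [-bɔ] and [-pɔ].
The DIM suffix, which begins with [b], is invariant after every stem; so [b] is not altered by any rule here.
So the underlying form is /-pɔ/, and voiceless stops become voiced after a nasal.

/-pɔ/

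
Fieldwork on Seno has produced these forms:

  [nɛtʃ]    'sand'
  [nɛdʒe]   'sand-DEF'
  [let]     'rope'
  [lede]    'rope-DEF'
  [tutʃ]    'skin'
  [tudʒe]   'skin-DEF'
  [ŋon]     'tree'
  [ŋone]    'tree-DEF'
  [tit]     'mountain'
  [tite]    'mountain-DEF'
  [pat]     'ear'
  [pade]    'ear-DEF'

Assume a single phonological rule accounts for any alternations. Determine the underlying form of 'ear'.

'ear' shows [t] ~ [d] at the end of the stem ([pat] vs [pade]).
If /t/ were underlying and a rule turned it into [d] before the DEF suffix, 'mountain' would also alternate; but it has [t] in both [tit] and [tite].
Therefore /d/ is basic and [t] is derived by word-final obstruent devoicing (voiced obstruents become voiceless word-finally).
Hence 'ear' is /pad/ underlyingly.

/pad/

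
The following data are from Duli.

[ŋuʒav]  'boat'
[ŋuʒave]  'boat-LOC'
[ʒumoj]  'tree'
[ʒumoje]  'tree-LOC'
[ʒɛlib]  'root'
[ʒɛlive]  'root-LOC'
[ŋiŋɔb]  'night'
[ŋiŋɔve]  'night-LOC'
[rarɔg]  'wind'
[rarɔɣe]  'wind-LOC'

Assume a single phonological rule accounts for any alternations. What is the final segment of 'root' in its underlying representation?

In [ʒɛlib] and [ʒɛlive] the final segment of 'root' alternates: [b] ~ [v].
Compare 'boat', with invariant [v] in [ŋuʒav] and [ŋuʒave]: an analysis with underlying /v/ and a rule producing [b] in isolation would wrongly predict alternation here too.
Therefore /b/ is basic and [v] is derived by intervocalic spirantization (voiced stops become fricatives between vowels).

/b/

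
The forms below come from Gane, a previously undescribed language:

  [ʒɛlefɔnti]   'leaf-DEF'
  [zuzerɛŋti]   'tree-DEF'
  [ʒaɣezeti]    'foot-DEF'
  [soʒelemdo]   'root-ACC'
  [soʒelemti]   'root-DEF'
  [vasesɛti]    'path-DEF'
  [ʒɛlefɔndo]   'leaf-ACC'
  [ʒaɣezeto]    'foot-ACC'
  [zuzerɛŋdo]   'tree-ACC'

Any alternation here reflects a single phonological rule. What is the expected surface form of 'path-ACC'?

The ACC morpheme has two allomorphs, [-do] and [-to].
The DEF suffix, which begins with [t], is invariant after every stem; so [t] is not altered by any rule here.
The ACC suffix is therefore /-do/ underlyingly, with post-vocalic devoicing: voiced stops become voiceless after a vowel.
After 'path', which ends in a vowel, the suffix surfaces as [-to], giving [vasesɛto].

[vasesɛto]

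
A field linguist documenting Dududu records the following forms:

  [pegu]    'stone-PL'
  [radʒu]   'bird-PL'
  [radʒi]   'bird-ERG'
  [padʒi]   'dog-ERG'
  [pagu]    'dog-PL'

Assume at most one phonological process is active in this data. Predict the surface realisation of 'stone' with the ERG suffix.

In [padʒi] and [pagu] the final segment of 'dog' alternates: [dʒ] ~ [g].
Compare 'bird', with invariant [dʒ] in [radʒi] and [radʒu]: an analysis with underlying /dʒ/ and a rule producing [g] before the PL suffix would wrongly predict alternation here too.
So /g/ is underlying, and a rule of palatalization before a front vowel — /g/ becomes palato-alveolar [dʒ] before a front vowel — gives [dʒ].
From [pegu] the stem 'stone' is /peg/; before a front vowel this yields [pedʒi].

[pedʒi]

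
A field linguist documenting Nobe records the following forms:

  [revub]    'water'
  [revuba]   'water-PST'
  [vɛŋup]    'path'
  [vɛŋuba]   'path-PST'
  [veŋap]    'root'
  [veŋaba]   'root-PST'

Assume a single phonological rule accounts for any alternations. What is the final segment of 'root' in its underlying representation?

The stem for 'root' ends in [p] in [veŋap] but [b] in [veŋaba].
But 'water' keeps [b] in both environments ([revub], [revuba]), so there is no rule changing /b/ to [p] in isolation.
So /p/ is underlying, and a rule of intervocalic voicing — voiceless stops become voiced between vowels — gives [b].

/p/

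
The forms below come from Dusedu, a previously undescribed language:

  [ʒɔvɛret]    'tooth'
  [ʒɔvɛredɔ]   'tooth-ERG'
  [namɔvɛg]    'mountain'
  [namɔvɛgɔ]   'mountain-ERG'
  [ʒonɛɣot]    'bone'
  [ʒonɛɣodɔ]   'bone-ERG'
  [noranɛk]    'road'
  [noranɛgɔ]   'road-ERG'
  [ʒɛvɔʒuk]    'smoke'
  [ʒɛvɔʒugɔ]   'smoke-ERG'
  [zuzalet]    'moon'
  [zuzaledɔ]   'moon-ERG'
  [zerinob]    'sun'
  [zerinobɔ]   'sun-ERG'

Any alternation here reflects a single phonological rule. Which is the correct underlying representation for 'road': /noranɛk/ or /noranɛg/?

In [noranɛk] and [noranɛgɔ] the final segment of 'road' alternates: [k] ~ [g].
If /g/ were underlying and a rule turned it into [k] in isolation, 'mountain' would also alternate; but it has [g] in both [namɔvɛg] and [namɔvɛgɔ].
Therefore /k/ is basic and [g] is derived by intervocalic voicing (voiceless stops become voiced between vowels).

/noranɛk/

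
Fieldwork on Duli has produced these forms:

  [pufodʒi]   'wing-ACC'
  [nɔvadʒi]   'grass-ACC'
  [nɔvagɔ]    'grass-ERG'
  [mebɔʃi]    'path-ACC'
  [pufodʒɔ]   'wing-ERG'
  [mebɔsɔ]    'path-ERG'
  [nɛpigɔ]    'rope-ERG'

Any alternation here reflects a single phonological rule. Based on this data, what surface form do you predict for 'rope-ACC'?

The stem for 'grass' ends in [g] in [nɔvagɔ] but [dʒ] in [nɔvadʒi].
If /dʒ/ were underlying and a rule turned it into [g] before the ERG suffix, 'wing' would also alternate; but it has [dʒ] in both [pufodʒɔ] and [pufodʒi].
So /g/ is underlying, and a rule of palatalization before a front vowel — /g/ and /s/ become palato-alveolar [dʒ] and [ʃ] before a front vowel — gives [dʒ].
The one attested form of 'rope', [nɛpigɔ], shows underlying /nɛpig/. Applying the same rule before a front vowel gives [nɛpidʒi].

[nɛpidʒi]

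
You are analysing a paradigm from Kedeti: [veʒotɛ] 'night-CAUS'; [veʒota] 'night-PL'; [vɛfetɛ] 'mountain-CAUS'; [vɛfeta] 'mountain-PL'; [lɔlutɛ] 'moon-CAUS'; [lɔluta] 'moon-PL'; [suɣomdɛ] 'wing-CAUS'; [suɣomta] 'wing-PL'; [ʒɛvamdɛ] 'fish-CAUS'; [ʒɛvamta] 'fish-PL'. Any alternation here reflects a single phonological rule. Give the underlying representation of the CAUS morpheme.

/-dɛ/

The CAUS suffix surfaces as [-dɛ] and [-tɛ], depending on the final segment of the stem.
The PL suffix, which begins with [t], is invariant after every stem; so [t] is not altered by any rule here.
So the underlying form is /-dɛ/, and voiced stops become voiceless after a vowel.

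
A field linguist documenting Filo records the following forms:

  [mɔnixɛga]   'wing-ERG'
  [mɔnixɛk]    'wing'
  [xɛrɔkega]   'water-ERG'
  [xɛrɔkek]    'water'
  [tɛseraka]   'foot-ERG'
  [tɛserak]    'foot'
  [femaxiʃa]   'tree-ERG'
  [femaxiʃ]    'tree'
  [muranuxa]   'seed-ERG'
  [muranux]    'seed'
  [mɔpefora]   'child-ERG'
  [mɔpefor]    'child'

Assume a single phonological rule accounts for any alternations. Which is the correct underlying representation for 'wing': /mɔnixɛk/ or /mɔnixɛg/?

/mɔnixɛg/

The root 'wing' surfaces as [mɔnixɛga] and [mɔnixɛk], with a stem-final [g] ~ [k] alternation.
Compare 'foot', with invariant [k] in [tɛseraka] and [tɛserak]: an analysis with underlying /k/ and a rule producing [g] before the ERG suffix would wrongly predict alternation here too.
The alternation reflects word-final obstruent devoicing: voiced obstruents become voiceless word-finally. /g/ is underlying.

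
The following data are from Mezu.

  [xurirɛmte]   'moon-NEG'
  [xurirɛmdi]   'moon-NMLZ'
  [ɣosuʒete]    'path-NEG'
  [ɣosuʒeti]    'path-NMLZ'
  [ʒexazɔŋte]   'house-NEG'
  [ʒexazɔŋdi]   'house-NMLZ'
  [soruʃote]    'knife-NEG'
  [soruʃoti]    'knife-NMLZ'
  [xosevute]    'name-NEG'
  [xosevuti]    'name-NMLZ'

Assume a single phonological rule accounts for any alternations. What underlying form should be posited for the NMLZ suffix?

/-di/

The NMLZ morpheme has two allomorphs, [-di] and [-ti].
By contrast the NEG suffix keeps its initial [t] throughout — that segment must be underlying.
The NMLZ suffix is therefore /-di/ underlyingly, with post-vocalic devoicing: voiced stops become voiceless after a vowel.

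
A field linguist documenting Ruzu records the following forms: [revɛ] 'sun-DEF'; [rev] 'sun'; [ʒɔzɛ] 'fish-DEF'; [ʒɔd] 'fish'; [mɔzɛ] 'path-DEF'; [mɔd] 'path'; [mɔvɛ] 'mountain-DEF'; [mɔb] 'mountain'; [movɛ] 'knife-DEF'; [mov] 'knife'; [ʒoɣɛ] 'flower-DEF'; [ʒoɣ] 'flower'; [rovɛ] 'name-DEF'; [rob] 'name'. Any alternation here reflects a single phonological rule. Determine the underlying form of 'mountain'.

The stem for 'mountain' ends in [v] in [mɔvɛ] but [b] in [mɔb].
Compare 'knife', with invariant [v] in [movɛ] and [mov]: an analysis with underlying /v/ and a rule producing [b] in isolation would wrongly predict alternation here too.
The alternation reflects intervocalic spirantization: voiced stops become fricatives between vowels. /b/ is underlying.

/mɔb/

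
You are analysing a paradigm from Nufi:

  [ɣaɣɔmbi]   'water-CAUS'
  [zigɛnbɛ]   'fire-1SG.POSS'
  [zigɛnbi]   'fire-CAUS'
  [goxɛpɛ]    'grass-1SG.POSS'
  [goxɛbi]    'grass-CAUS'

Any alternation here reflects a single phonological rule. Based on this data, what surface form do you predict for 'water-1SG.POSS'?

[ɣaɣɔmbɛ]

The 1SG.POSS suffix surfaces as [-bɛ] and [-pɛ], depending on the final segment of the stem.
By contrast the CAUS suffix keeps its initial [b] throughout — that segment must be underlying.
The 1SG.POSS suffix is therefore /-pɛ/ underlyingly, with post-nasal voicing: voiceless stops become voiced after a nasal.
After 'water', which ends in a nasal, the suffix surfaces as [-bɛ], giving [ɣaɣɔmbɛ].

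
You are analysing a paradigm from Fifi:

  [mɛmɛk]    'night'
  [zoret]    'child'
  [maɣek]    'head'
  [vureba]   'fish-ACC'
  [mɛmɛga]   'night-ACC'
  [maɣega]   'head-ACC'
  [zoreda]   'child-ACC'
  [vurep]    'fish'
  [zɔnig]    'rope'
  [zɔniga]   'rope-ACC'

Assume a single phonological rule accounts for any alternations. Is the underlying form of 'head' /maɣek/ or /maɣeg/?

/maɣek/

The root 'head' surfaces as [maɣek] and [maɣega], with a stem-final [k] ~ [g] alternation.
But 'rope' keeps [g] in both environments ([zɔnig], [zɔniga]), so there is no rule changing /g/ to [k] in isolation.
Therefore /k/ is basic and [g] is derived by intervocalic voicing (voiceless stops become voiced between vowels).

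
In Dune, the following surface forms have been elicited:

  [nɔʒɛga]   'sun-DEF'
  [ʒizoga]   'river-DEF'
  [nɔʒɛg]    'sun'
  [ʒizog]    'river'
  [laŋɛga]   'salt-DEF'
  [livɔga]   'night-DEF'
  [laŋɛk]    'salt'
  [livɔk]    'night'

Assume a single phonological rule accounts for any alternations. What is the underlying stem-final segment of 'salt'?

/k/

In [laŋɛk] and [laŋɛga] the final segment of 'salt' alternates: [k] ~ [g].
The stem 'sun' ([nɔʒɛg], [nɔʒɛga]) shows [g] unchanged in both environments, so [g] cannot be basic with [k] derived in isolation.
So /k/ is underlying, and a rule of intervocalic voicing — voiceless stops become voiced between vowels — gives [g].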